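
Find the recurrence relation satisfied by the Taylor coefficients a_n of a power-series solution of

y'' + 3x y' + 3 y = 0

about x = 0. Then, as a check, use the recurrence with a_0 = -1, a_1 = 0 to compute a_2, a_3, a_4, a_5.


Substitute y = sum_n a_n x^n.
y''(x) has coefficient (n+2)(n+1) a_{n+2} at x^n;
3 x y'(x) has coefficient 3 n a_n at x^n (shift);
3 y(x) has coefficient 3 a_n at x^n.
Matching x^n: (n+2)(n+1) a_{n+2} + (3n + 3) a_n = 0.
Thus a_{n+2} = (-3n - 3) / ((n+1)(n+2)) * a_n.

Check with a_0 = -1, a_1 = 0 (apply the recurrence for n = 0, 1, 2, 3): a_0 = -1, a_1 = 0, a_2 = 3/2, a_3 = 0, a_4 = -9/8, a_5 = 0.

a_(n+2) = (-3n - 3) / ((n+1)(n+2)) * a_n; check: a_0 = -1, a_1 = 0, a_2 = 3/2, a_3 = 0, a_4 = -9/8, a_5 = 0


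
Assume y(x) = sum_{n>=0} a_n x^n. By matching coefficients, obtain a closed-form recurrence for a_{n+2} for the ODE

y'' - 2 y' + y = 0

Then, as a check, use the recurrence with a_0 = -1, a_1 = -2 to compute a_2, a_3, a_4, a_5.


Substitute y = sum_n a_n x^n.
y''(x) has coefficient (n+2)(n+1) a_{n+2} at x^n;
-2 y'(x) has coefficient -2 (n+1) a_{n+1} at x^n;
y(x) has coefficient 1 a_n at x^n.
Matching x^n: (n+2)(n+1) a_{n+2} - 2 (n+1) a_{n+1} + 1 a_n = 0.
Thus a_{n+2} = [2 (n+1) a_{n+1} - 1 a_n] / ((n+1)(n+2)).

Check with a_0 = -1, a_1 = -2 (apply the recurrence for n = 0, 1, 2, 3): a_0 = -1, a_1 = -2, a_2 = -3/2, a_3 = -2/3, a_4 = -5/24, a_5 = -1/20.

a_(n+2) = [2 (n+1) a_(n+1) - 1 a_n] / ((n+1)(n+2)); check: a_0 = -1, a_1 = -2, a_2 = -3/2, a_3 = -2/3, a_4 = -5/24, a_5 = -1/20


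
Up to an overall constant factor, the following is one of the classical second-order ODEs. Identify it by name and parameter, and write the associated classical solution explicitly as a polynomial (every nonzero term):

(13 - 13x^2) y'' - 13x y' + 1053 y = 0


All three coefficients share the factor 13; dividing through by 13 gives  (1 - x^2) y'' - x y' + 81 y = 0.
This matches the Chebyshev equation (1 - x^2) y'' - x y' + n^2 y = 0 (note the -x y' term, not -2x y') with n^2 = 81, so n = 9; the polynomial solution is T_9(x).
With y = sum_k a_k x^k, matching x^k gives (k+2)(k+1) a_{k+2} = (k^2 - n^2) a_k = (k - 9)(k + 9) a_k. The right side vanishes at k = 9, so the series with the parity of 9 terminates at degree 9.
Standard normalization: leading coefficient of T_n is 2^(n-1), so a_9 = 2^8 = 256. Work downward with a_k = (k+1)(k+2) a_{k+2} / ((k - 9)(k + 9)):
  a_7 = (8)(9)(256) / ((7 - 9)(7 + 9)) = 18432/(-32) = -576
  a_5 = (6)(7)(-576) / ((5 - 9)(5 + 9)) = -24192/(-56) = 432
  a_3 = (4)(5)(432) / ((3 - 9)(3 + 9)) = 8640/(-72) = -120
  a_1 = (2)(3)(-120) / ((1 - 9)(1 + 9)) = -720/(-80) = 9
Hence T_9(x) = 256 x^9 - 576 x^7 + 432 x^5 - 120 x^3 + 9 x.

T_9(x); series = 256 x^9 - 576 x^7 + 432 x^5 - 120 x^3 + 9 x


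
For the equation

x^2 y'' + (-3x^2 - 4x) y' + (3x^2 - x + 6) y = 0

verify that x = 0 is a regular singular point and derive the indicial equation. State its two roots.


Divide by x^2 to reach normal form y'' + P_1(x) y' + P_2(x) y = 0 with P_1(x) = -3 - 4/x and P_2(x) = 3 - 1/x + 6/x^2.
x = 0 is a singular point because the y'-coefficient -3 - 4/x has a pole at x = 0 and the y-coefficient 3 - 1/x + 6/x^2 has a pole at x = 0.
It is a regular singular point because x P_1(x) = p(x) = -3x - 4 and x^2 P_2(x) = q(x) = 3x^2 - x + 6 are polynomials, hence analytic at x = 0.
p(0) = -4,  q(0) = 6.
Indicial equation: r(r-1) + p(0) r + q(0) = 0, i.e. r^2 + (p(0) - 1) r + q(0) = 0, i.e. r^2 - 5 r + 6 = 0.
Discriminant: (-5)^2 - 4(6) = 1, so r = (5 ± 1)/2.
Solving: r_1 = 3, r_2 = 2.

indicial: r^2 - 5 r + 6 = 0; roots r_1 = 3, r_2 = 2


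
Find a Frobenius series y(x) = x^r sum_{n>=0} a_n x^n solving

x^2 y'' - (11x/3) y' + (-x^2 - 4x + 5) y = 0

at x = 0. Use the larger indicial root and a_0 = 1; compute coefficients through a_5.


Write in Frobenius form y'' + (p(x)/x) y' + (q(x)/x^2) y = 0:
  p(x) = -11/3,  q(x) = -x^2 - 4x + 5.
Indicial equation: r(r-1) + (-11/3) r + (5) = 0 -> roots r_1 = 3, r_2 = 5/3.
Take r = r_1 = 3. Let y(x) = x^r sum_{n>=0} a_n x^n with a_0 = 1.
Substitute y = x^r sum a_n x^n and match x^{r+n}. The recurrence is
  D(n) a_n - 4 a_{n-1} - 1 a_{n-2} = 0,  where D(n) = (r+n)(r+n-1) + (-11/3)(r+n) + (5).
  a_n = [4 a_{n-1} + 1 a_{n-2}] / D(n).
Since the indicial polynomial factors as (r - r_1)(r - r_2), D(n) = (r_1 + n - r_1)(r_1 + n - r_2) = n(n + 4/3).
Evaluating step by step (a_0 = 1):
  n = 1: D(1) = 1(1 + 4/3) = 7/3; numerator = 4(1) = 4; a_1 = (4)/(7/3) = 12/7
  n = 2: D(2) = 2(2 + 4/3) = 20/3; numerator = 4(12/7) + 1(1) = 55/7; a_2 = (55/7)/(20/3) = 33/28
  n = 3: D(3) = 3(3 + 4/3) = 13; numerator = 4(33/28) + 1(12/7) = 45/7; a_3 = (45/7)/(13) = 45/91
  n = 4: D(4) = 4(4 + 4/3) = 64/3; numerator = 4(45/91) + 1(33/28) = 1149/364; a_4 = (1149/364)/(64/3) = 3447/23296
  n = 5: D(5) = 5(5 + 4/3) = 95/3; numerator = 4(3447/23296) + 1(45/91) = 6327/5824; a_5 = (6327/5824)/(95/3) = 999/29120

r = 3; a_0 = 1; a_1 = 12/7; a_2 = 33/28; a_3 = 45/91; a_4 = 3447/23296; a_5 = 999/29120


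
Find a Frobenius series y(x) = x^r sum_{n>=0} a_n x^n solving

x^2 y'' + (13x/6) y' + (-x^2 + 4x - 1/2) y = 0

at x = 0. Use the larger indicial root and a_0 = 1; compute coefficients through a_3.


Write in Frobenius form y'' + (p(x)/x) y' + (q(x)/x^2) y = 0:
  p(x) = 13/6,  q(x) = -x^2 + 4x - 1/2.
Indicial equation: r(r-1) + (13/6) r + (-1/2) = 0 -> roots r_1 = 1/3, r_2 = -3/2.
Take r = r_1 = 1/3. Let y(x) = x^r sum_{n>=0} a_n x^n with a_0 = 1.
Substitute y = x^r sum a_n x^n and match x^{r+n}. The recurrence is
  D(n) a_n + 4 a_{n-1} - 1 a_{n-2} = 0,  where D(n) = (r+n)(r+n-1) + (13/6)(r+n) + (-1/2).
  a_n = [-4 a_{n-1} + 1 a_{n-2}] / D(n).
Since the indicial polynomial factors as (r - r_1)(r - r_2), D(n) = (r_1 + n - r_1)(r_1 + n - r_2) = n(n + 11/6).
Evaluating step by step (a_0 = 1):
  n = 1: D(1) = 1(1 + 11/6) = 17/6; numerator = -4(1) = -4; a_1 = (-4)/(17/6) = -24/17
  n = 2: D(2) = 2(2 + 11/6) = 23/3; numerator = -4(-24/17) + 1(1) = 113/17; a_2 = (113/17)/(23/3) = 339/391
  n = 3: D(3) = 3(3 + 11/6) = 29/2; numerator = -4(339/391) + 1(-24/17) = -1908/391; a_3 = (-1908/391)/(29/2) = -3816/11339

r = 1/3; a_0 = 1; a_1 = -24/17; a_2 = 339/391; a_3 = -3816/11339


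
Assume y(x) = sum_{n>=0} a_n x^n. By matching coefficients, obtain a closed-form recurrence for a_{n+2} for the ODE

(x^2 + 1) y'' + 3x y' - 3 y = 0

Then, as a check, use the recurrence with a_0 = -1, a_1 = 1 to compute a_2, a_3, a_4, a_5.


Substitute y = sum_n a_n x^n.
(1 + 1 x^2) y'' contributes (n+2)(n+1) a_{n+2} + n(n-1) a_n at x^n.
3 x y'(x) contributes 3 n a_n at x^n.
-3 y(x) contributes -3 a_n at x^n.
Matching x^n: (n+2)(n+1) a_{n+2} + (n(n-1) + 3 n - 3) a_n = 0.
Thus a_{n+2} = (-n(n-1) - 3 n + 3) / ((n+1)(n+2)) * a_n.

Check with a_0 = -1, a_1 = 1 (apply the recurrence for n = 0, 1, 2, 3): a_0 = -1, a_1 = 1, a_2 = -3/2, a_3 = 0, a_4 = 5/8, a_5 = 0.

a_(n+2) = (-n(n-1) - 3 n + 3) / ((n+1)(n+2)) * a_n; check: a_0 = -1, a_1 = 1, a_2 = -3/2, a_3 = 0, a_4 = 5/8, a_5 = 0


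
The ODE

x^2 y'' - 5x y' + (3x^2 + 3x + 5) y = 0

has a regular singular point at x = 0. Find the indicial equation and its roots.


Divide by x^2 to reach normal form y'' + P_1(x) y' + P_2(x) y = 0 with P_1(x) = -5/x and P_2(x) = 3 + 3/x + 5/x^2.
x = 0 is a singular point because the y'-coefficient -5/x has a pole at x = 0 and the y-coefficient 3 + 3/x + 5/x^2 has a pole at x = 0.
It is a regular singular point because x P_1(x) = p(x) = -5 and x^2 P_2(x) = q(x) = 3x^2 + 3x + 5 are polynomials, hence analytic at x = 0.
p(0) = -5,  q(0) = 5.
Indicial equation: r(r-1) + p(0) r + q(0) = 0, i.e. r^2 + (p(0) - 1) r + q(0) = 0, i.e. r^2 - 6 r + 5 = 0.
Discriminant: (-6)^2 - 4(5) = 16, so r = (6 ± 4)/2.
Solving: r_1 = 5, r_2 = 1.

indicial: r^2 - 6 r + 5 = 0; roots r_1 = 5, r_2 = 1


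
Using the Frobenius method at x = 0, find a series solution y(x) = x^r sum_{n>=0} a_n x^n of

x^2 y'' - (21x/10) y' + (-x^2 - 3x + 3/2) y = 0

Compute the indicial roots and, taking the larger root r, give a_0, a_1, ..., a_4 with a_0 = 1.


Write in Frobenius form y'' + (p(x)/x) y' + (q(x)/x^2) y = 0:
  p(x) = -21/10,  q(x) = -x^2 - 3x + 3/2.
Indicial equation: r(r-1) + (-21/10) r + (3/2) = 0 -> roots r_1 = 5/2, r_2 = 3/5.
Take r = r_1 = 5/2. Let y(x) = x^r sum_{n>=0} a_n x^n with a_0 = 1.
Substitute y = x^r sum a_n x^n and match x^{r+n}. The recurrence is
  D(n) a_n - 3 a_{n-1} - 1 a_{n-2} = 0,  where D(n) = (r+n)(r+n-1) + (-21/10)(r+n) + (3/2).
  a_n = [3 a_{n-1} + 1 a_{n-2}] / D(n).
Since the indicial polynomial factors as (r - r_1)(r - r_2), D(n) = (r_1 + n - r_1)(r_1 + n - r_2) = n(n + 19/10).
Evaluating step by step (a_0 = 1):
  n = 1: D(1) = 1(1 + 19/10) = 29/10; numerator = 3(1) = 3; a_1 = (3)/(29/10) = 30/29
  n = 2: D(2) = 2(2 + 19/10) = 39/5; numerator = 3(30/29) + 1(1) = 119/29; a_2 = (119/29)/(39/5) = 595/1131
  n = 3: D(3) = 3(3 + 19/10) = 147/10; numerator = 3(595/1131) + 1(30/29) = 985/377; a_3 = (985/377)/(147/10) = 9850/55419
  n = 4: D(4) = 4(4 + 19/10) = 118/5; numerator = 3(9850/55419) + 1(595/1131) = 58705/55419; a_4 = (58705/55419)/(118/5) = 4975/110838

r = 5/2; a_0 = 1; a_1 = 30/29; a_2 = 595/1131; a_3 = 9850/55419; a_4 = 4975/110838


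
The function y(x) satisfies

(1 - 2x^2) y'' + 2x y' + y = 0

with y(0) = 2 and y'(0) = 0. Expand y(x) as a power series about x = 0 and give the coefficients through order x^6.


Ansatz: y(x) = sum_{n>=0} a_n x^n, so y'(x) = sum_{n>=1} n a_n x^(n-1) and y''(x) = sum_{n>=2} n(n-1) a_n x^(n-2).
Substitute into P(x) y'' + Q(x) y' + R(x) y = 0 with P(x) = 1 - 2x^2, Q(x) = 2x, R(x) = 1, and match powers of x.
Initial conditions: a_0 = 2, a_1 = 0.
Setting the coefficient of each power of x to zero and solving order by order (substituting the coefficients already found):
  x^0: 2 a_2 + a_0 = 0  ->  2 a_2 = -a_0 = -2  ->  a_2 = -1
  x^1: 6 a_3 + 3 a_1 = 0  ->  6 a_3 = -3 a_1 = 0  ->  a_3 = 0
  x^2: 12 a_4 + a_2 = 0  ->  12 a_4 = -a_2 = 1  ->  a_4 = 1/12
  x^3: 20 a_5 - 5 a_3 = 0  ->  20 a_5 = 5 a_3 = 0  ->  a_5 = 0
  x^4: 30 a_6 - 15 a_4 = 0  ->  30 a_6 = 15 a_4 = 5/4  ->  a_6 = 1/24
Truncated series: y(x) = 2 - x^2 + (1/12) x^4 + (1/24) x^6 + O(x^7).

a_0 = 2; a_1 = 0; a_2 = -1; a_3 = 0; a_4 = 1/12; a_5 = 0; a_6 = 1/24


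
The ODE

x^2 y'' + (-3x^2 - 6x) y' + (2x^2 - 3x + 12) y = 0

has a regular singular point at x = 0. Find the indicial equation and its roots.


Divide by x^2 to reach normal form y'' + P_1(x) y' + P_2(x) y = 0 with P_1(x) = -3 - 6/x and P_2(x) = 2 - 3/x + 12/x^2.
x = 0 is a singular point because the y'-coefficient -3 - 6/x has a pole at x = 0 and the y-coefficient 2 - 3/x + 12/x^2 has a pole at x = 0.
It is a regular singular point because x P_1(x) = p(x) = -3x - 6 and x^2 P_2(x) = q(x) = 2x^2 - 3x + 12 are polynomials, hence analytic at x = 0.
p(0) = -6,  q(0) = 12.
Indicial equation: r(r-1) + p(0) r + q(0) = 0, i.e. r^2 + (p(0) - 1) r + q(0) = 0, i.e. r^2 - 7 r + 12 = 0.
Discriminant: (-7)^2 - 4(12) = 1, so r = (7 ± 1)/2.
Solving: r_1 = 4, r_2 = 3.

indicial: r^2 - 7 r + 12 = 0; roots r_1 = 4, r_2 = 3


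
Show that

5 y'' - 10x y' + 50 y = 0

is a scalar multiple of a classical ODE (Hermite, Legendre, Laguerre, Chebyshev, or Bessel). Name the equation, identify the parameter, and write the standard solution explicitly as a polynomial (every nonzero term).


All three coefficients share the factor 5; dividing through by 5 gives  y'' - 2x y' + 10 y = 0.
This matches the Hermite equation y'' - 2x y' + 2n y = 0 with 2n = 10, so n = 5; the polynomial solution is H_5(x).
With y = sum_k a_k x^k, matching x^k gives (k+2)(k+1) a_{k+2} = 2(k - n) a_k = 2(k - 5) a_k. The right side vanishes at k = 5, so the series with the parity of 5 terminates at degree 5.
Standard normalization: leading coefficient of H_n is 2^n, so a_5 = 2^5 = 32. Work downward with a_k = (k+1)(k+2) a_{k+2} / (2(k - n)):
  a_3 = (4)(5)(32) / (2(3 - 5)) = 640/(-4) = -160
  a_1 = (2)(3)(-160) / (2(1 - 5)) = -960/(-8) = 120
Hence H_5(x) = 32 x^5 - 160 x^3 + 120 x.

H_5(x); series = 32 x^5 - 160 x^3 + 120 x


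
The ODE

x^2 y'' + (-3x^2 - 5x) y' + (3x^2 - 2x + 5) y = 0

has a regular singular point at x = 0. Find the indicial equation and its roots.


Divide by x^2 to reach normal form y'' + P_1(x) y' + P_2(x) y = 0 with P_1(x) = -3 - 5/x and P_2(x) = 3 - 2/x + 5/x^2.
x = 0 is a singular point because the y'-coefficient -3 - 5/x has a pole at x = 0 and the y-coefficient 3 - 2/x + 5/x^2 has a pole at x = 0.
It is a regular singular point because x P_1(x) = p(x) = -3x - 5 and x^2 P_2(x) = q(x) = 3x^2 - 2x + 5 are polynomials, hence analytic at x = 0.
p(0) = -5,  q(0) = 5.
Indicial equation: r(r-1) + p(0) r + q(0) = 0, i.e. r^2 + (p(0) - 1) r + q(0) = 0, i.e. r^2 - 6 r + 5 = 0.
Discriminant: (-6)^2 - 4(5) = 16, so r = (6 ± 4)/2.
Solving: r_1 = 5, r_2 = 1.

indicial: r^2 - 6 r + 5 = 0; roots r_1 = 5, r_2 = 1


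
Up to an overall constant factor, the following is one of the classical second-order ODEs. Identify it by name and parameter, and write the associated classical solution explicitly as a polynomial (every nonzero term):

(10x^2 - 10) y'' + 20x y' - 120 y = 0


All three coefficients share the factor -10; dividing through by -10 gives  (1 - x^2) y'' - 2x y' + 12 y = 0.
This matches the Legendre equation (1 - x^2) y'' - 2x y' + n(n+1) y = 0 (note the -2x y' term) with n(n+1) = 12, so n = 3; the polynomial solution is P_3(x).
With y = sum_k a_k x^k, matching x^k gives (k+2)(k+1) a_{k+2} = [k(k+1) - n(n+1)] a_k = (k - 3)(k + 4) a_k. The right side vanishes at k = 3, so the series with the parity of 3 terminates at degree 3.
Standard normalization (P_n(1) = 1): leading coefficient (2n)!/(2^n (n!)^2) = 720/(8*36) = 5/2, so a_3 = 5/2. Work downward with a_k = (k+1)(k+2) a_{k+2} / ((k - 3)(k + 4)):
  a_1 = (2)(3)(5/2) / ((1 - 3)(1 + 4)) = 15/(-10) = -3/2
Hence P_3(x) = 5 x^3/2 - 3 x/2.

P_3(x); series = 5 x^3/2 - 3 x/2


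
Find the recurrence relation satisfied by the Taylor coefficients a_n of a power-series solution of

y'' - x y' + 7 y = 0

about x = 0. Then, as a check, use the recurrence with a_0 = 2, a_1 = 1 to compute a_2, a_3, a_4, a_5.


Substitute y = sum_n a_n x^n.
y''(x) has coefficient (n+2)(n+1) a_{n+2} at x^n;
-x y'(x) has coefficient -n a_n at x^n (shift);
7 y(x) has coefficient 7 a_n at x^n.
Matching x^n: (n+2)(n+1) a_{n+2} + (-n + 7) a_n = 0.
Thus a_{n+2} = (n - 7) / ((n+1)(n+2)) * a_n.

Check with a_0 = 2, a_1 = 1 (apply the recurrence for n = 0, 1, 2, 3): a_0 = 2, a_1 = 1, a_2 = -7, a_3 = -1, a_4 = 35/12, a_5 = 1/5.

a_(n+2) = (n - 7) / ((n+1)(n+2)) * a_n; check: a_0 = 2, a_1 = 1, a_2 = -7, a_3 = -1, a_4 = 35/12, a_5 = 1/5


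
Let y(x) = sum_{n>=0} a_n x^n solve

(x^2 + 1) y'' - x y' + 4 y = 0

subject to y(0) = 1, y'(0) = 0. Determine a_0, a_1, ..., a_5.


Ansatz: y(x) = sum_{n>=0} a_n x^n, so y'(x) = sum_{n>=1} n a_n x^(n-1) and y''(x) = sum_{n>=2} n(n-1) a_n x^(n-2).
Substitute into P(x) y'' + Q(x) y' + R(x) y = 0 with P(x) = x^2 + 1, Q(x) = -x, R(x) = 4, and match powers of x.
Initial conditions: a_0 = 1, a_1 = 0.
Setting the coefficient of each power of x to zero and solving order by order (substituting the coefficients already found):
  x^0: 2 a_2 + 4 a_0 = 0  ->  2 a_2 = -4 a_0 = -4  ->  a_2 = -2
  x^1: 6 a_3 + 3 a_1 = 0  ->  6 a_3 = -3 a_1 = 0  ->  a_3 = 0
  x^2: 12 a_4 + 4 a_2 = 0  ->  12 a_4 = -4 a_2 = 8  ->  a_4 = 2/3
  x^3: 20 a_5 + 7 a_3 = 0  ->  20 a_5 = -7 a_3 = 0  ->  a_5 = 0
Truncated series: y(x) = 1 - 2 x^2 + (2/3) x^4 + O(x^6).

a_0 = 1; a_1 = 0; a_2 = -2; a_3 = 0; a_4 = 2/3; a_5 = 0


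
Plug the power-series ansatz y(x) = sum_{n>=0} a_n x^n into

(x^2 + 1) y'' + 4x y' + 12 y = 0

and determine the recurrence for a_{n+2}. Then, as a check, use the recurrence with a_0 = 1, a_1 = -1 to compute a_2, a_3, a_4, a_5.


Substitute y = sum_n a_n x^n.
(1 + 1 x^2) y'' contributes (n+2)(n+1) a_{n+2} + n(n-1) a_n at x^n.
4 x y'(x) contributes 4 n a_n at x^n.
12 y(x) contributes 12 a_n at x^n.
Matching x^n: (n+2)(n+1) a_{n+2} + (n(n-1) + 4 n + 12) a_n = 0.
Thus a_{n+2} = (-n(n-1) - 4 n - 12) / ((n+1)(n+2)) * a_n.

Check with a_0 = 1, a_1 = -1 (apply the recurrence for n = 0, 1, 2, 3): a_0 = 1, a_1 = -1, a_2 = -6, a_3 = 8/3, a_4 = 11, a_5 = -4.

a_(n+2) = (-n(n-1) - 4 n - 12) / ((n+1)(n+2)) * a_n; check: a_0 = 1, a_1 = -1, a_2 = -6, a_3 = 8/3, a_4 = 11, a_5 = -4


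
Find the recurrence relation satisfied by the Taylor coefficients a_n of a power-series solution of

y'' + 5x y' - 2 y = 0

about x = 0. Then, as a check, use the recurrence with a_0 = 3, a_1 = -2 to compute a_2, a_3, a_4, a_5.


Substitute y = sum_n a_n x^n.
y''(x) has coefficient (n+2)(n+1) a_{n+2} at x^n;
5 x y'(x) has coefficient 5 n a_n at x^n (shift);
-2 y(x) has coefficient -2 a_n at x^n.
Matching x^n: (n+2)(n+1) a_{n+2} + (5n - 2) a_n = 0.
Thus a_{n+2} = (-5n + 2) / ((n+1)(n+2)) * a_n.

Check with a_0 = 3, a_1 = -2 (apply the recurrence for n = 0, 1, 2, 3): a_0 = 3, a_1 = -2, a_2 = 3, a_3 = 1, a_4 = -2, a_5 = -13/20.

a_(n+2) = (-5n + 2) / ((n+1)(n+2)) * a_n; check: a_0 = 3, a_1 = -2, a_2 = 3, a_3 = 1, a_4 = -2, a_5 = -13/20


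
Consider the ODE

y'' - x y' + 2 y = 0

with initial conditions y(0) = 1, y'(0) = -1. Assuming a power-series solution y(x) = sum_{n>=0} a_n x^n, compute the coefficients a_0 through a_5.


Ansatz: y(x) = sum_{n>=0} a_n x^n, so y'(x) = sum_{n>=1} n a_n x^(n-1) and y''(x) = sum_{n>=2} n(n-1) a_n x^(n-2).
Substitute into P(x) y'' + Q(x) y' + R(x) y = 0 with P(x) = 1, Q(x) = -x, R(x) = 2, and match powers of x.
Initial conditions: a_0 = 1, a_1 = -1.
Setting the coefficient of each power of x to zero and solving order by order (substituting the coefficients already found):
  x^0: 2 a_2 + 2 a_0 = 0  ->  2 a_2 = -2 a_0 = -2  ->  a_2 = -1
  x^1: 6 a_3 + a_1 = 0  ->  6 a_3 = -a_1 = 1  ->  a_3 = 1/6
  x^2: 12 a_4 = 0  ->  a_4 = 0
  x^3: 20 a_5 - a_3 = 0  ->  20 a_5 = a_3 = 1/6  ->  a_5 = 1/120
Truncated series: y(x) = 1 - x - x^2 + (1/6) x^3 + (1/120) x^5 + O(x^6).

a_0 = 1; a_1 = -1; a_2 = -1; a_3 = 1/6; a_4 = 0; a_5 = 1/120


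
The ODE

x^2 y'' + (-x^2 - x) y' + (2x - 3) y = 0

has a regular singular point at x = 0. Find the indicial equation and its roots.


Divide by x^2 to reach normal form y'' + P_1(x) y' + P_2(x) y = 0 with P_1(x) = -1 - 1/x and P_2(x) = 2/x - 3/x^2.
x = 0 is a singular point because the y'-coefficient -1 - 1/x has a pole at x = 0 and the y-coefficient 2/x - 3/x^2 has a pole at x = 0.
It is a regular singular point because x P_1(x) = p(x) = -x - 1 and x^2 P_2(x) = q(x) = 2x - 3 are polynomials, hence analytic at x = 0.
p(0) = -1,  q(0) = -3.
Indicial equation: r(r-1) + p(0) r + q(0) = 0, i.e. r^2 + (p(0) - 1) r + q(0) = 0, i.e. r^2 - 2 r - 3 = 0.
Discriminant: (-2)^2 - 4(-3) = 16, so r = (2 ± 4)/2.
Solving: r_1 = 3, r_2 = -1.

indicial: r^2 - 2 r - 3 = 0; roots r_1 = 3, r_2 = -1


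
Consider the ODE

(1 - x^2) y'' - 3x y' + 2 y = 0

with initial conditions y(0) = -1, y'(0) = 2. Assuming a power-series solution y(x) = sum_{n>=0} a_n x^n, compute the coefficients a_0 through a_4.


Ansatz: y(x) = sum_{n>=0} a_n x^n, so y'(x) = sum_{n>=1} n a_n x^(n-1) and y''(x) = sum_{n>=2} n(n-1) a_n x^(n-2).
Substitute into P(x) y'' + Q(x) y' + R(x) y = 0 with P(x) = 1 - x^2, Q(x) = -3x, R(x) = 2, and match powers of x.
Initial conditions: a_0 = -1, a_1 = 2.
Setting the coefficient of each power of x to zero and solving order by order (substituting the coefficients already found):
  x^0: 2 a_2 + 2 a_0 = 0  ->  2 a_2 = -2 a_0 = 2  ->  a_2 = 1
  x^1: 6 a_3 - a_1 = 0  ->  6 a_3 = a_1 = 2  ->  a_3 = 1/3
  x^2: 12 a_4 - 6 a_2 = 0  ->  12 a_4 = 6 a_2 = 6  ->  a_4 = 1/2
Truncated series: y(x) = -1 + 2 x + x^2 + (1/3) x^3 + (1/2) x^4 + O(x^5).

a_0 = -1; a_1 = 2; a_2 = 1; a_3 = 1/3; a_4 = 1/2


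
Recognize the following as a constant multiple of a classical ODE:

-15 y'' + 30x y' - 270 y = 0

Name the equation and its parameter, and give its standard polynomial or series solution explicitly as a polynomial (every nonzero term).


All three coefficients share the factor -15; dividing through by -15 gives  y'' - 2x y' + 18 y = 0.
This matches the Hermite equation y'' - 2x y' + 2n y = 0 with 2n = 18, so n = 9; the polynomial solution is H_9(x).
With y = sum_k a_k x^k, matching x^k gives (k+2)(k+1) a_{k+2} = 2(k - n) a_k = 2(k - 9) a_k. The right side vanishes at k = 9, so the series with the parity of 9 terminates at degree 9.
Standard normalization: leading coefficient of H_n is 2^n, so a_9 = 2^9 = 512. Work downward with a_k = (k+1)(k+2) a_{k+2} / (2(k - n)):
  a_7 = (8)(9)(512) / (2(7 - 9)) = 36864/(-4) = -9216
  a_5 = (6)(7)(-9216) / (2(5 - 9)) = -387072/(-8) = 48384
  a_3 = (4)(5)(48384) / (2(3 - 9)) = 967680/(-12) = -80640
  a_1 = (2)(3)(-80640) / (2(1 - 9)) = -483840/(-16) = 30240
Hence H_9(x) = 512 x^9 - 9216 x^7 + 48384 x^5 - 80640 x^3 + 30240 x.

H_9(x); series = 512 x^9 - 9216 x^7 + 48384 x^5 - 80640 x^3 + 30240 x


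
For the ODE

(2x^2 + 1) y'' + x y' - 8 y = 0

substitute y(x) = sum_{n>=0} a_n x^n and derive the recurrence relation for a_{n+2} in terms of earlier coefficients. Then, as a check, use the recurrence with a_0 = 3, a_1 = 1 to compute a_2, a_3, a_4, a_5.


Substitute y = sum_n a_n x^n.
(1 + 2 x^2) y'' contributes (n+2)(n+1) a_{n+2} + 2 n(n-1) a_n at x^n.
x y'(x) contributes n a_n at x^n.
-8 y(x) contributes -8 a_n at x^n.
Matching x^n: (n+2)(n+1) a_{n+2} + (2 n(n-1) + n - 8) a_n = 0.
Thus a_{n+2} = (-2 n(n-1) - n + 8) / ((n+1)(n+2)) * a_n.

Check with a_0 = 3, a_1 = 1 (apply the recurrence for n = 0, 1, 2, 3): a_0 = 3, a_1 = 1, a_2 = 12, a_3 = 7/6, a_4 = 2, a_5 = -49/120.

a_(n+2) = (-2 n(n-1) - n + 8) / ((n+1)(n+2)) * a_n; check: a_0 = 3, a_1 = 1, a_2 = 12, a_3 = 7/6, a_4 = 2, a_5 = -49/120


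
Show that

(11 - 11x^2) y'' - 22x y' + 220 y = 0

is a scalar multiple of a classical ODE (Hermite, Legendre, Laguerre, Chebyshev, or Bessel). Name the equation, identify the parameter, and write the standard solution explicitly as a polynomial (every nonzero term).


All three coefficients share the factor 11; dividing through by 11 gives  (1 - x^2) y'' - 2x y' + 20 y = 0.
This matches the Legendre equation (1 - x^2) y'' - 2x y' + n(n+1) y = 0 (note the -2x y' term) with n(n+1) = 20, so n = 4; the polynomial solution is P_4(x).
With y = sum_k a_k x^k, matching x^k gives (k+2)(k+1) a_{k+2} = [k(k+1) - n(n+1)] a_k = (k - 4)(k + 5) a_k. The right side vanishes at k = 4, so the series with the parity of 4 terminates at degree 4.
Standard normalization (P_n(1) = 1): leading coefficient (2n)!/(2^n (n!)^2) = 40320/(16*576) = 35/8, so a_4 = 35/8. Work downward with a_k = (k+1)(k+2) a_{k+2} / ((k - 4)(k + 5)):
  a_2 = (3)(4)(35/8) / ((2 - 4)(2 + 5)) = (105/2)/(-14) = -15/4
  a_0 = (1)(2)(-15/4) / ((0 - 4)(0 + 5)) = (-15/2)/(-20) = 3/8
Hence P_4(x) = 35 x^4/8 - 15 x^2/4 + 3/8.

P_4(x); series = 35 x^4/8 - 15 x^2/4 + 3/8


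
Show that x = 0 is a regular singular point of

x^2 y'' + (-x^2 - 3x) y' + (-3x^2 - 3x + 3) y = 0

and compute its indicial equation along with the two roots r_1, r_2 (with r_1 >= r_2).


Divide by x^2 to reach normal form y'' + P_1(x) y' + P_2(x) y = 0 with P_1(x) = -1 - 3/x and P_2(x) = -3 - 3/x + 3/x^2.
x = 0 is a singular point because the y'-coefficient -1 - 3/x has a pole at x = 0 and the y-coefficient -3 - 3/x + 3/x^2 has a pole at x = 0.
It is a regular singular point because x P_1(x) = p(x) = -x - 3 and x^2 P_2(x) = q(x) = -3x^2 - 3x + 3 are polynomials, hence analytic at x = 0.
p(0) = -3,  q(0) = 3.
Indicial equation: r(r-1) + p(0) r + q(0) = 0, i.e. r^2 + (p(0) - 1) r + q(0) = 0, i.e. r^2 - 4 r + 3 = 0.
Discriminant: (-4)^2 - 4(3) = 4, so r = (4 ± 2)/2.
Solving: r_1 = 3, r_2 = 1.

indicial: r^2 - 4 r + 3 = 0; roots r_1 = 3, r_2 = 1


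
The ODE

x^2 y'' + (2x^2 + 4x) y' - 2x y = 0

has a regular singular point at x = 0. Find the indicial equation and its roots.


Divide by x^2 to reach normal form y'' + P_1(x) y' + P_2(x) y = 0 with P_1(x) = 2 + 4/x and P_2(x) = -2/x.
x = 0 is a singular point because the y'-coefficient 2 + 4/x has a pole at x = 0 and the y-coefficient -2/x has a pole at x = 0.
It is a regular singular point because x P_1(x) = p(x) = 2x + 4 and x^2 P_2(x) = q(x) = -2x are polynomials, hence analytic at x = 0.
p(0) = 4,  q(0) = 0.
Indicial equation: r(r-1) + p(0) r + q(0) = 0, i.e. r^2 + (p(0) - 1) r + q(0) = 0, i.e. r^2 + 3 r = 0.
Discriminant: (3)^2 - 4(0) = 9, so r = (-3 ± 3)/2.
Solving: r_1 = 0, r_2 = -3.

indicial: r^2 + 3 r = 0; roots r_1 = 0, r_2 = -3


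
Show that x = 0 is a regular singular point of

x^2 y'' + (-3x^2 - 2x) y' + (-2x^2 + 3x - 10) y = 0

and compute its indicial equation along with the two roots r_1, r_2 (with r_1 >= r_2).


Divide by x^2 to reach normal form y'' + P_1(x) y' + P_2(x) y = 0 with P_1(x) = -3 - 2/x and P_2(x) = -2 + 3/x - 10/x^2.
x = 0 is a singular point because the y'-coefficient -3 - 2/x has a pole at x = 0 and the y-coefficient -2 + 3/x - 10/x^2 has a pole at x = 0.
It is a regular singular point because x P_1(x) = p(x) = -3x - 2 and x^2 P_2(x) = q(x) = -2x^2 + 3x - 10 are polynomials, hence analytic at x = 0.
p(0) = -2,  q(0) = -10.
Indicial equation: r(r-1) + p(0) r + q(0) = 0, i.e. r^2 + (p(0) - 1) r + q(0) = 0, i.e. r^2 - 3 r - 10 = 0.
Discriminant: (-3)^2 - 4(-10) = 49, so r = (3 ± 7)/2.
Solving: r_1 = 5, r_2 = -2.

indicial: r^2 - 3 r - 10 = 0; roots r_1 = 5, r_2 = -2


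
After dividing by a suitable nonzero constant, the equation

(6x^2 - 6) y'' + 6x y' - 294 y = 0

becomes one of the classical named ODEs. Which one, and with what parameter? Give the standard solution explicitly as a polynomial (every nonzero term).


All three coefficients share the factor -6; dividing through by -6 gives  (1 - x^2) y'' - x y' + 49 y = 0.
This matches the Chebyshev equation (1 - x^2) y'' - x y' + n^2 y = 0 (note the -x y' term, not -2x y') with n^2 = 49, so n = 7; the polynomial solution is T_7(x).
With y = sum_k a_k x^k, matching x^k gives (k+2)(k+1) a_{k+2} = (k^2 - n^2) a_k = (k - 7)(k + 7) a_k. The right side vanishes at k = 7, so the series with the parity of 7 terminates at degree 7.
Standard normalization: leading coefficient of T_n is 2^(n-1), so a_7 = 2^6 = 64. Work downward with a_k = (k+1)(k+2) a_{k+2} / ((k - 7)(k + 7)):
  a_5 = (6)(7)(64) / ((5 - 7)(5 + 7)) = 2688/(-24) = -112
  a_3 = (4)(5)(-112) / ((3 - 7)(3 + 7)) = -2240/(-40) = 56
  a_1 = (2)(3)(56) / ((1 - 7)(1 + 7)) = 336/(-48) = -7
Hence T_7(x) = 64 x^7 - 112 x^5 + 56 x^3 - 7 x.

T_7(x); series = 64 x^7 - 112 x^5 + 56 x^3 - 7 x


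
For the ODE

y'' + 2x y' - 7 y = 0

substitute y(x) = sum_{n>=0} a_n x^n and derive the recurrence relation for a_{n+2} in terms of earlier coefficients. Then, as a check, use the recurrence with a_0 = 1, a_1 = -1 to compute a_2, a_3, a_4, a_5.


Substitute y = sum_n a_n x^n.
y''(x) has coefficient (n+2)(n+1) a_{n+2} at x^n;
2 x y'(x) has coefficient 2 n a_n at x^n (shift);
-7 y(x) has coefficient -7 a_n at x^n.
Matching x^n: (n+2)(n+1) a_{n+2} + (2n - 7) a_n = 0.
Thus a_{n+2} = (-2n + 7) / ((n+1)(n+2)) * a_n.

Check with a_0 = 1, a_1 = -1 (apply the recurrence for n = 0, 1, 2, 3): a_0 = 1, a_1 = -1, a_2 = 7/2, a_3 = -5/6, a_4 = 7/8, a_5 = -1/24.

a_(n+2) = (-2n + 7) / ((n+1)(n+2)) * a_n; check: a_0 = 1, a_1 = -1, a_2 = 7/2, a_3 = -5/6, a_4 = 7/8, a_5 = -1/24


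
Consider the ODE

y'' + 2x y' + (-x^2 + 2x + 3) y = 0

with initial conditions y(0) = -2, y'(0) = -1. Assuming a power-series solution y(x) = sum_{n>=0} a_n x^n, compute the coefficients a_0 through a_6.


Ansatz: y(x) = sum_{n>=0} a_n x^n, so y'(x) = sum_{n>=1} n a_n x^(n-1) and y''(x) = sum_{n>=2} n(n-1) a_n x^(n-2).
Substitute into P(x) y'' + Q(x) y' + R(x) y = 0 with P(x) = 1, Q(x) = 2x, R(x) = -x^2 + 2x + 3, and match powers of x.
Initial conditions: a_0 = -2, a_1 = -1.
Setting the coefficient of each power of x to zero and solving order by order (substituting the coefficients already found):
  x^0: 2 a_2 + 3 a_0 = 0  ->  2 a_2 = -3 a_0 = 6  ->  a_2 = 3
  x^1: 6 a_3 + 5 a_1 + 2 a_0 = 0  ->  6 a_3 = -5 a_1 - 2 a_0 = 9  ->  a_3 = 3/2
  x^2: 12 a_4 + 7 a_2 + 2 a_1 - a_0 = 0  ->  12 a_4 = -7 a_2 - 2 a_1 + a_0 = -21  ->  a_4 = -7/4
  x^3: 20 a_5 + 9 a_3 + 2 a_2 - a_1 = 0  ->  20 a_5 = -9 a_3 - 2 a_2 + a_1 = -41/2  ->  a_5 = -41/40
  x^4: 30 a_6 + 11 a_4 + 2 a_3 - a_2 = 0  ->  30 a_6 = -11 a_4 - 2 a_3 + a_2 = 77/4  ->  a_6 = 77/120
Truncated series: y(x) = -2 - x + 3 x^2 + (3/2) x^3 - (7/4) x^4 - (41/40) x^5 + (77/120) x^6 + O(x^7).

a_0 = -2; a_1 = -1; a_2 = 3; a_3 = 3/2; a_4 = -7/4; a_5 = -41/40; a_6 = 77/120


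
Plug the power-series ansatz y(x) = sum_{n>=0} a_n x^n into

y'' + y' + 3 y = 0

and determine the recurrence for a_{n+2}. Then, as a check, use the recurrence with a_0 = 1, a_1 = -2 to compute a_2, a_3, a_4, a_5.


Substitute y = sum_n a_n x^n.
y''(x) has coefficient (n+2)(n+1) a_{n+2} at x^n;
y'(x) has coefficient (n+1) a_{n+1} at x^n;
3 y(x) has coefficient 3 a_n at x^n.
Matching x^n: (n+2)(n+1) a_{n+2} + (n+1) a_{n+1} + 3 a_n = 0.
Thus a_{n+2} = [-(n+1) a_{n+1} - 3 a_n] / ((n+1)(n+2)).

Check with a_0 = 1, a_1 = -2 (apply the recurrence for n = 0, 1, 2, 3): a_0 = 1, a_1 = -2, a_2 = -1/2, a_3 = 7/6, a_4 = -1/6, a_5 = -17/120.

a_(n+2) = [-(n+1) a_(n+1) - 3 a_n] / ((n+1)(n+2)); check: a_0 = 1, a_1 = -2, a_2 = -1/2, a_3 = 7/6, a_4 = -1/6, a_5 = -17/120


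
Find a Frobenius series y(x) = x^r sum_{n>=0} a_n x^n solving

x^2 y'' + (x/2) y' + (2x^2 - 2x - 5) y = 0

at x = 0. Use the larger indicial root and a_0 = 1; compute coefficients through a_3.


Write in Frobenius form y'' + (p(x)/x) y' + (q(x)/x^2) y = 0:
  p(x) = 1/2,  q(x) = 2x^2 - 2x - 5.
Indicial equation: r(r-1) + (1/2) r + (-5) = 0 -> roots r_1 = 5/2, r_2 = -2.
Take r = r_1 = 5/2. Let y(x) = x^r sum_{n>=0} a_n x^n with a_0 = 1.
Substitute y = x^r sum a_n x^n and match x^{r+n}. The recurrence is
  D(n) a_n - 2 a_{n-1} + 2 a_{n-2} = 0,  where D(n) = (r+n)(r+n-1) + (1/2)(r+n) + (-5).
  a_n = [2 a_{n-1} - 2 a_{n-2}] / D(n).
Since the indicial polynomial factors as (r - r_1)(r - r_2), D(n) = (r_1 + n - r_1)(r_1 + n - r_2) = n(n + 9/2).
Evaluating step by step (a_0 = 1):
  n = 1: D(1) = 1(1 + 9/2) = 11/2; numerator = 2(1) = 2; a_1 = (2)/(11/2) = 4/11
  n = 2: D(2) = 2(2 + 9/2) = 13; numerator = 2(4/11) - 2(1) = -14/11; a_2 = (-14/11)/(13) = -14/143
  n = 3: D(3) = 3(3 + 9/2) = 45/2; numerator = 2(-14/143) - 2(4/11) = -12/13; a_3 = (-12/13)/(45/2) = -8/195

r = 5/2; a_0 = 1; a_1 = 4/11; a_2 = -14/143; a_3 = -8/195


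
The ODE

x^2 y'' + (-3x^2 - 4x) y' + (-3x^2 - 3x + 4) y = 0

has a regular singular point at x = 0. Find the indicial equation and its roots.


Divide by x^2 to reach normal form y'' + P_1(x) y' + P_2(x) y = 0 with P_1(x) = -3 - 4/x and P_2(x) = -3 - 3/x + 4/x^2.
x = 0 is a singular point because the y'-coefficient -3 - 4/x has a pole at x = 0 and the y-coefficient -3 - 3/x + 4/x^2 has a pole at x = 0.
It is a regular singular point because x P_1(x) = p(x) = -3x - 4 and x^2 P_2(x) = q(x) = -3x^2 - 3x + 4 are polynomials, hence analytic at x = 0.
p(0) = -4,  q(0) = 4.
Indicial equation: r(r-1) + p(0) r + q(0) = 0, i.e. r^2 + (p(0) - 1) r + q(0) = 0, i.e. r^2 - 5 r + 4 = 0.
Discriminant: (-5)^2 - 4(4) = 9, so r = (5 ± 3)/2.
Solving: r_1 = 4, r_2 = 1.

indicial: r^2 - 5 r + 4 = 0; roots r_1 = 4, r_2 = 1


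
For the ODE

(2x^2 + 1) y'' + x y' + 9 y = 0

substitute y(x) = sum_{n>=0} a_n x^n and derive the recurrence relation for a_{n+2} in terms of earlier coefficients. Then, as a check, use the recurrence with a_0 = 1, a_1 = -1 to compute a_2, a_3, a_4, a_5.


Substitute y = sum_n a_n x^n.
(1 + 2 x^2) y'' contributes (n+2)(n+1) a_{n+2} + 2 n(n-1) a_n at x^n.
x y'(x) contributes n a_n at x^n.
9 y(x) contributes 9 a_n at x^n.
Matching x^n: (n+2)(n+1) a_{n+2} + (2 n(n-1) + n + 9) a_n = 0.
Thus a_{n+2} = (-2 n(n-1) - n - 9) / ((n+1)(n+2)) * a_n.

Check with a_0 = 1, a_1 = -1 (apply the recurrence for n = 0, 1, 2, 3): a_0 = 1, a_1 = -1, a_2 = -9/2, a_3 = 5/3, a_4 = 45/8, a_5 = -2.

a_(n+2) = (-2 n(n-1) - n - 9) / ((n+1)(n+2)) * a_n; check: a_0 = 1, a_1 = -1, a_2 = -9/2, a_3 = 5/3, a_4 = 45/8, a_5 = -2


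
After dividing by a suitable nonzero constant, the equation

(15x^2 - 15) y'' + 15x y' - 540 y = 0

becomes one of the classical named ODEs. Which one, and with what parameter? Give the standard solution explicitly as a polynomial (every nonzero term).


All three coefficients share the factor -15; dividing through by -15 gives  (1 - x^2) y'' - x y' + 36 y = 0.
This matches the Chebyshev equation (1 - x^2) y'' - x y' + n^2 y = 0 (note the -x y' term, not -2x y') with n^2 = 36, so n = 6; the polynomial solution is T_6(x).
With y = sum_k a_k x^k, matching x^k gives (k+2)(k+1) a_{k+2} = (k^2 - n^2) a_k = (k - 6)(k + 6) a_k. The right side vanishes at k = 6, so the series with the parity of 6 terminates at degree 6.
Standard normalization: leading coefficient of T_n is 2^(n-1), so a_6 = 2^5 = 32. Work downward with a_k = (k+1)(k+2) a_{k+2} / ((k - 6)(k + 6)):
  a_4 = (5)(6)(32) / ((4 - 6)(4 + 6)) = 960/(-20) = -48
  a_2 = (3)(4)(-48) / ((2 - 6)(2 + 6)) = -576/(-32) = 18
  a_0 = (1)(2)(18) / ((0 - 6)(0 + 6)) = 36/(-36) = -1
Hence T_6(x) = 32 x^6 - 48 x^4 + 18 x^2 - 1.

T_6(x); series = 32 x^6 - 48 x^4 + 18 x^2 - 1


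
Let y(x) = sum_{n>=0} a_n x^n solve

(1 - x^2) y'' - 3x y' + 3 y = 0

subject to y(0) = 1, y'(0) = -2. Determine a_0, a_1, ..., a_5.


Ansatz: y(x) = sum_{n>=0} a_n x^n, so y'(x) = sum_{n>=1} n a_n x^(n-1) and y''(x) = sum_{n>=2} n(n-1) a_n x^(n-2).
Substitute into P(x) y'' + Q(x) y' + R(x) y = 0 with P(x) = 1 - x^2, Q(x) = -3x, R(x) = 3, and match powers of x.
Initial conditions: a_0 = 1, a_1 = -2.
Setting the coefficient of each power of x to zero and solving order by order (substituting the coefficients already found):
  x^0: 2 a_2 + 3 a_0 = 0  ->  2 a_2 = -3 a_0 = -3  ->  a_2 = -3/2
  x^1: 6 a_3 = 0  ->  a_3 = 0
  x^2: 12 a_4 - 5 a_2 = 0  ->  12 a_4 = 5 a_2 = -15/2  ->  a_4 = -5/8
  x^3: 20 a_5 - 12 a_3 = 0  ->  20 a_5 = 12 a_3 = 0  ->  a_5 = 0
Truncated series: y(x) = 1 - 2 x - (3/2) x^2 - (5/8) x^4 + O(x^6).

a_0 = 1; a_1 = -2; a_2 = -3/2; a_3 = 0; a_4 = -5/8; a_5 = 0


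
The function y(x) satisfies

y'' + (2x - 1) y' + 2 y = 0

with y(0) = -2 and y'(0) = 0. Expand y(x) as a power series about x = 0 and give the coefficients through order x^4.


Ansatz: y(x) = sum_{n>=0} a_n x^n, so y'(x) = sum_{n>=1} n a_n x^(n-1) and y''(x) = sum_{n>=2} n(n-1) a_n x^(n-2).
Substitute into P(x) y'' + Q(x) y' + R(x) y = 0 with P(x) = 1, Q(x) = 2x - 1, R(x) = 2, and match powers of x.
Initial conditions: a_0 = -2, a_1 = 0.
Setting the coefficient of each power of x to zero and solving order by order (substituting the coefficients already found):
  x^0: 2 a_2 - a_1 + 2 a_0 = 0  ->  2 a_2 = a_1 - 2 a_0 = 4  ->  a_2 = 2
  x^1: 6 a_3 - 2 a_2 + 4 a_1 = 0  ->  6 a_3 = 2 a_2 - 4 a_1 = 4  ->  a_3 = 2/3
  x^2: 12 a_4 - 3 a_3 + 6 a_2 = 0  ->  12 a_4 = 3 a_3 - 6 a_2 = -10  ->  a_4 = -5/6
Truncated series: y(x) = -2 + 2 x^2 + (2/3) x^3 - (5/6) x^4 + O(x^5).

a_0 = -2; a_1 = 0; a_2 = 2; a_3 = 2/3; a_4 = -5/6


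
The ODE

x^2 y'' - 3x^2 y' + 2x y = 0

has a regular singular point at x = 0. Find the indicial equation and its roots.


Divide by x^2 to reach normal form y'' + P_1(x) y' + P_2(x) y = 0 with P_1(x) = -3 and P_2(x) = 2/x.
x = 0 is a singular point because the y-coefficient 2/x has a pole at x = 0.
It is a regular singular point because x P_1(x) = p(x) = -3x and x^2 P_2(x) = q(x) = 2x are polynomials, hence analytic at x = 0.
p(0) = 0,  q(0) = 0.
Indicial equation: r(r-1) + p(0) r + q(0) = 0, i.e. r^2 + (p(0) - 1) r + q(0) = 0, i.e. r^2 - 1 r = 0.
Discriminant: (-1)^2 - 4(0) = 1, so r = (1 ± 1)/2.
Solving: r_1 = 1, r_2 = 0.

indicial: r^2 - 1 r = 0; roots r_1 = 1, r_2 = 0


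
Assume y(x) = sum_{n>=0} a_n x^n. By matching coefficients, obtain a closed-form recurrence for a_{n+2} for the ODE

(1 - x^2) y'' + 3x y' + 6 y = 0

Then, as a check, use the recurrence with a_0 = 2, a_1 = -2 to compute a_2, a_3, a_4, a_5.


Substitute y = sum_n a_n x^n.
(1 - 1 x^2) y'' contributes (n+2)(n+1) a_{n+2} - n(n-1) a_n at x^n.
3 x y'(x) contributes 3 n a_n at x^n.
6 y(x) contributes 6 a_n at x^n.
Matching x^n: (n+2)(n+1) a_{n+2} + (-n(n-1) + 3 n + 6) a_n = 0.
Thus a_{n+2} = (n(n-1) - 3 n - 6) / ((n+1)(n+2)) * a_n.

Check with a_0 = 2, a_1 = -2 (apply the recurrence for n = 0, 1, 2, 3): a_0 = 2, a_1 = -2, a_2 = -6, a_3 = 3, a_4 = 5, a_5 = -27/20.

a_(n+2) = (n(n-1) - 3 n - 6) / ((n+1)(n+2)) * a_n; check: a_0 = 2, a_1 = -2, a_2 = -6, a_3 = 3, a_4 = 5, a_5 = -27/20


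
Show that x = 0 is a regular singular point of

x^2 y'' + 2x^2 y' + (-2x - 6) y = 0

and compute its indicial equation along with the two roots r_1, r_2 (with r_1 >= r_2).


Divide by x^2 to reach normal form y'' + P_1(x) y' + P_2(x) y = 0 with P_1(x) = 2 and P_2(x) = -2/x - 6/x^2.
x = 0 is a singular point because the y-coefficient -2/x - 6/x^2 has a pole at x = 0.
It is a regular singular point because x P_1(x) = p(x) = 2x and x^2 P_2(x) = q(x) = -2x - 6 are polynomials, hence analytic at x = 0.
p(0) = 0,  q(0) = -6.
Indicial equation: r(r-1) + p(0) r + q(0) = 0, i.e. r^2 + (p(0) - 1) r + q(0) = 0, i.e. r^2 - 1 r - 6 = 0.
Discriminant: (-1)^2 - 4(-6) = 25, so r = (1 ± 5)/2.
Solving: r_1 = 3, r_2 = -2.

indicial: r^2 - 1 r - 6 = 0; roots r_1 = 3, r_2 = -2


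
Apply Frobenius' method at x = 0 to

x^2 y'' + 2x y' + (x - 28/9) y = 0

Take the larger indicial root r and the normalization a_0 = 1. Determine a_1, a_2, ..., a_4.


Write in Frobenius form y'' + (p(x)/x) y' + (q(x)/x^2) y = 0:
  p(x) = 2,  q(x) = x - 28/9.
Indicial equation: r(r-1) + (2) r + (-28/9) = 0 -> roots r_1 = 4/3, r_2 = -7/3.
Take r = r_1 = 4/3. Let y(x) = x^r sum_{n>=0} a_n x^n with a_0 = 1.
Substitute y = x^r sum a_n x^n and match x^{r+n}. The recurrence is
  D(n) a_n + 1 a_{n-1} = 0,  where D(n) = (r+n)(r+n-1) + (2)(r+n) + (-28/9).
  a_n = -1 / D(n) * a_{n-1}.
Since the indicial polynomial factors as (r - r_1)(r - r_2), D(n) = (r_1 + n - r_1)(r_1 + n - r_2) = n(n + 11/3).
Evaluating step by step (a_0 = 1):
  n = 1: D(1) = 1(1 + 11/3) = 14/3; numerator = -1(1) = -1; a_1 = (-1)/(14/3) = -3/14
  n = 2: D(2) = 2(2 + 11/3) = 34/3; numerator = -1(-3/14) = 3/14; a_2 = (3/14)/(34/3) = 9/476
  n = 3: D(3) = 3(3 + 11/3) = 20; numerator = -1(9/476) = -9/476; a_3 = (-9/476)/(20) = -9/9520
  n = 4: D(4) = 4(4 + 11/3) = 92/3; numerator = -1(-9/9520) = 9/9520; a_4 = (9/9520)/(92/3) = 27/875840

r = 4/3; a_0 = 1; a_1 = -3/14; a_2 = 9/476; a_3 = -9/9520; a_4 = 27/875840


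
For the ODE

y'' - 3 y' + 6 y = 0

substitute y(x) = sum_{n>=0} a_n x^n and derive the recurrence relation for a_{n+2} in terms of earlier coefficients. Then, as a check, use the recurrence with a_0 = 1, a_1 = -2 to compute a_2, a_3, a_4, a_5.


Substitute y = sum_n a_n x^n.
y''(x) has coefficient (n+2)(n+1) a_{n+2} at x^n;
-3 y'(x) has coefficient -3 (n+1) a_{n+1} at x^n;
6 y(x) has coefficient 6 a_n at x^n.
Matching x^n: (n+2)(n+1) a_{n+2} - 3 (n+1) a_{n+1} + 6 a_n = 0.
Thus a_{n+2} = [3 (n+1) a_{n+1} - 6 a_n] / ((n+1)(n+2)).

Check with a_0 = 1, a_1 = -2 (apply the recurrence for n = 0, 1, 2, 3): a_0 = 1, a_1 = -2, a_2 = -6, a_3 = -4, a_4 = 0, a_5 = 6/5.

a_(n+2) = [3 (n+1) a_(n+1) - 6 a_n] / ((n+1)(n+2)); check: a_0 = 1, a_1 = -2, a_2 = -6, a_3 = -4, a_4 = 0, a_5 = 6/5


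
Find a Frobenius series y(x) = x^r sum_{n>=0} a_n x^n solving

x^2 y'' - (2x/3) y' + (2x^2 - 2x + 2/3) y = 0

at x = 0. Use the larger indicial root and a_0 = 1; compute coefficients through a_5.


Write in Frobenius form y'' + (p(x)/x) y' + (q(x)/x^2) y = 0:
  p(x) = -2/3,  q(x) = 2x^2 - 2x + 2/3.
Indicial equation: r(r-1) + (-2/3) r + (2/3) = 0 -> roots r_1 = 1, r_2 = 2/3.
Take r = r_1 = 1. Let y(x) = x^r sum_{n>=0} a_n x^n with a_0 = 1.
Substitute y = x^r sum a_n x^n and match x^{r+n}. The recurrence is
  D(n) a_n - 2 a_{n-1} + 2 a_{n-2} = 0,  where D(n) = (r+n)(r+n-1) + (-2/3)(r+n) + (2/3).
  a_n = [2 a_{n-1} - 2 a_{n-2}] / D(n).
Since the indicial polynomial factors as (r - r_1)(r - r_2), D(n) = (r_1 + n - r_1)(r_1 + n - r_2) = n(n + 1/3).
Evaluating step by step (a_0 = 1):
  n = 1: D(1) = 1(1 + 1/3) = 4/3; numerator = 2(1) = 2; a_1 = (2)/(4/3) = 3/2
  n = 2: D(2) = 2(2 + 1/3) = 14/3; numerator = 2(3/2) - 2(1) = 1; a_2 = (1)/(14/3) = 3/14
  n = 3: D(3) = 3(3 + 1/3) = 10; numerator = 2(3/14) - 2(3/2) = -18/7; a_3 = (-18/7)/(10) = -9/35
  n = 4: D(4) = 4(4 + 1/3) = 52/3; numerator = 2(-9/35) - 2(3/14) = -33/35; a_4 = (-33/35)/(52/3) = -99/1820
  n = 5: D(5) = 5(5 + 1/3) = 80/3; numerator = 2(-99/1820) - 2(-9/35) = 369/910; a_5 = (369/910)/(80/3) = 1107/72800

r = 1; a_0 = 1; a_1 = 3/2; a_2 = 3/14; a_3 = -9/35; a_4 = -99/1820; a_5 = 1107/72800
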